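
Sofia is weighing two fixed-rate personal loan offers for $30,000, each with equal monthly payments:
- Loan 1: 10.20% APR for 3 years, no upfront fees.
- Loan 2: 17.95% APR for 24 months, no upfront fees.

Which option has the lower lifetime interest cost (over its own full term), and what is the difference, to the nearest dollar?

Loan 1: monthly rate = 10.2%/12 = 0.0085000; payment = 30,000 × 0.0085000 / (1 − (1+0.0085000)^−36) = $970.84.
Total interest on Loan 1 = 36 × $970.84 − $30,000 = $4,950.24.
Loan 2: monthly rate = 17.95%/12 = 0.0149583; payment = 30,000 × 0.0149583 / (1 − (1+0.0149583)^−24) = $1,497.00.
Total interest on Loan 2 = 24 × $1,497.00 − $30,000 = $5,928.00.
Loan 1 is lower by $977.76.

Loan 1 by $978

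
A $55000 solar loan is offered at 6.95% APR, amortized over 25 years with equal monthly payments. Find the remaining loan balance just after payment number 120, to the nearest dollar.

With monthly rate i = 6.95%/12 = 0.0057917, the balance after k of n payments is P · [(1+i)^n − (1+i)^k] / [(1+i)^n − 1].
(1+0.0057917)^300 = 5.65470438 and (1+0.0057917)^120 = 1.99969593, so the balance is 55,000 × (5.65470438 − 1.99969593) / (5.65470438 − 1) = $43,187.59.

$43,188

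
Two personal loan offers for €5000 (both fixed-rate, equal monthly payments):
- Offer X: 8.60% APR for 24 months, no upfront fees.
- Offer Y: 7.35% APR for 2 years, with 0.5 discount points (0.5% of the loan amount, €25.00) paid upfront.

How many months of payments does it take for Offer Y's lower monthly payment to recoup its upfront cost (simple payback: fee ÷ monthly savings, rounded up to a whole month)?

9 months

Offer X: monthly rate = 8.6%/12 = 0.0071667; payment = 5,000 × 0.0071667 / (1 − (1+0.0071667)^−24) = €227.51.
Offer Y: at 7.35% the monthly rate is 0.0061250, so the payment is 5,000 × 0.0061250 / (1 − 1.0061250^−24) = €224.66.
Monthly savings = €227.51 − €224.66 = €2.85.
Break-even = €25.00 / €2.85 = 8.77 → 9 months.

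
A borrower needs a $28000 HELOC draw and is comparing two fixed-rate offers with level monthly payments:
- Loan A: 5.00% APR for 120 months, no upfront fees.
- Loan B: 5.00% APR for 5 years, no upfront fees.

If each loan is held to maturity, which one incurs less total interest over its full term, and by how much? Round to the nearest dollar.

Loan B by $3,934

Loan A: monthly rate = 5%/12 = 0.0041667; payment = 28,000 × 0.0041667 / (1 − (1+0.0041667)^−120) = $296.98.
Total interest on Loan A = 120 × $296.98 − $28,000 = $7,637.60.
Loan B: monthly rate = 5%/12 = 0.0041667; payment = 28,000 × 0.0041667 / (1 − (1+0.0041667)^−60) = $528.39.
Total interest on Loan B = 60 × $528.39 − $28,000 = $3,703.40.
Loan B is lower by $3,934.20.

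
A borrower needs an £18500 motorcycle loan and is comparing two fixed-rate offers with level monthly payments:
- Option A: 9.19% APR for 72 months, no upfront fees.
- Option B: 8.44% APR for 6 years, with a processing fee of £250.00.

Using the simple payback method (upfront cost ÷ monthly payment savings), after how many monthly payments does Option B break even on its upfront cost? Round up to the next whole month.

37 months

Option A: at 9.19% the monthly rate is 0.0076583, so the payment is 18,500 × 0.0076583 / (1 − 1.0076583^−72) = £335.22.
Option B: monthly rate = 8.44%/12 = 0.0070333; payment = 18,500 × 0.0070333 / (1 − (1+0.0070333)^−72) = £328.35.
Monthly savings = £335.22 − £328.35 = £6.87.
Break-even = £250.00 / £6.87 = 36.39 → 37 months.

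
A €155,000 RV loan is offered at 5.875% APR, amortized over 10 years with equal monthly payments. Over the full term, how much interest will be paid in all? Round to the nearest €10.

Monthly rate = 5.875%/12 = 0.0048958; payment = 155,000 × 0.0048958 / (1 − (1+0.0048958)^−120) = €1,711.10.
Total paid = 120 × €1,711.10 = €205,332.00; interest = €205,332.00 − €155,000 = €50,332.00.

€50,330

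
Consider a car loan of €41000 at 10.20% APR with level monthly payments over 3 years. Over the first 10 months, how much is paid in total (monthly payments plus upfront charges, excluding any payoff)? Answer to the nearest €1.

€13,268

At 10.20% the monthly rate is 0.0085000, so the payment is 41,000 × 0.0085000 / (1 − 1.0085000^−36) = €1,326.81.
Total outlay = 10 × €1,326.81 = €13,268.10.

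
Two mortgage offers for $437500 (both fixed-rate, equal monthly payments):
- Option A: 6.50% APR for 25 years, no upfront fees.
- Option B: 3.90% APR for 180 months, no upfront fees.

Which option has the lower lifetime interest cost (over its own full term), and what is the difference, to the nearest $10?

Option A: at 6.50% the monthly rate is 0.0054167, so the payment is 437,500 × 0.0054167 / (1 − 1.0054167^−300) = $2,954.03.
Total interest on Option A = 300 × $2,954.03 − $437,500 = $448,709.00.
Option B: monthly rate = 3.9%/12 = 0.0032500; payment = 437,500 × 0.0032500 / (1 − (1+0.0032500)^−180) = $3,214.25.
Total interest on Option B = 180 × $3,214.25 − $437,500 = $141,065.00.
Option B is lower by $307,644.00.

Option B by $307,640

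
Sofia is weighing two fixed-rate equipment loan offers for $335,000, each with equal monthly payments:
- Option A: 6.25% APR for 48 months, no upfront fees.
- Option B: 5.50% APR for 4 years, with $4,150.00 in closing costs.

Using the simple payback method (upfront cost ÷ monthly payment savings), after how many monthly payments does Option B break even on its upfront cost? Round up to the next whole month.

Option A: at 6.25% the monthly rate is 0.0052083, so the payment is 335,000 × 0.0052083 / (1 − 1.0052083^−48) = $7,905.94.
Option B: at 5.50% the monthly rate is 0.0045833, so the payment is 335,000 × 0.0045833 / (1 − 1.0045833^−48) = $7,790.92.
Monthly savings = $7,905.94 − $7,790.92 = $115.02.
Break-even = $4,150.00 / $115.02 = 36.08 → 37 months.

37 months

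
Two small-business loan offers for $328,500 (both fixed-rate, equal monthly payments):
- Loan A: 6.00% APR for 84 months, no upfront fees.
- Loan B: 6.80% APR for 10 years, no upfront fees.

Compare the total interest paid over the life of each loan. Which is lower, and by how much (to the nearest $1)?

Loan A by $50,538

Loan A: monthly rate = 6%/12 = 0.0050000; payment = 328,500 × 0.0050000 / (1 − (1+0.0050000)^−84) = $4,798.91.
Total interest on Loan A = 84 × $4,798.91 − $328,500 = $74,608.44.
Loan B: monthly rate = 6.8%/12 = 0.0056667; payment = 328,500 × 0.0056667 / (1 − (1+0.0056667)^−120) = $3,780.39.
Total interest on Loan B = 120 × $3,780.39 − $328,500 = $125,146.80.
Loan A is lower by $50,538.36.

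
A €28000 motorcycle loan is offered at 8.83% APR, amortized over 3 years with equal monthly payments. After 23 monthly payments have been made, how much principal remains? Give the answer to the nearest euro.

€10,973

With monthly rate i = 8.83%/12 = 0.0073583, the balance after k of n payments is P · [(1+i)^n − (1+i)^k] / [(1+i)^n − 1].
(1+0.0073583)^36 = 1.30203724 and (1+0.0073583)^23 = 1.18367267, so the balance is 28,000 × (1.30203724 − 1.18367267) / (1.30203724 − 1) = €10,972.85.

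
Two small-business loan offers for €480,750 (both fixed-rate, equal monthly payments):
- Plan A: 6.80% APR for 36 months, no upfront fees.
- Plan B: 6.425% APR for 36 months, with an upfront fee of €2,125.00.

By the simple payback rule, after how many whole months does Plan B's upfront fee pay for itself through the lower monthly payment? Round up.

26 months

Plan A: monthly rate = 6.8%/12 = 0.0056667; payment = 480,750 × 0.0056667 / (1 − (1+0.0056667)^−36) = €14,800.24.
Plan B: monthly rate = 6.425%/12 = 0.0053542; payment = 480,750 × 0.0053542 / (1 − (1+0.0053542)^−36) = €14,718.10.
Monthly savings = €14,800.24 − €14,718.10 = €82.14.
Break-even = €2,125.00 / €82.14 = 25.87 → 26 months.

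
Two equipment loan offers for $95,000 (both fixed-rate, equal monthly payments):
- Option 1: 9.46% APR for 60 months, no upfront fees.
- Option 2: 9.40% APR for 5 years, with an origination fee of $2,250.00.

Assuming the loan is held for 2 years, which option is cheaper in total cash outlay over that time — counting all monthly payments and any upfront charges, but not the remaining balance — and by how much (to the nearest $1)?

Option 1 by $2,183

Option 1: monthly rate = 9.46%/12 = 0.0078833; payment = 95,000 × 0.0078833 / (1 − (1+0.0078833)^−60) = $1,993.32.
Option 2: monthly rate = 9.4%/12 = 0.0078333; payment = 95,000 × 0.0078333 / (1 − (1+0.0078333)^−60) = $1,990.54.
Over 24 months: Option 1 costs 24 × $1,993.32 = $47,839.68; Option 2 costs 24 × $1,990.54 + $2,250.00 = $50,022.96.
Option 1 is cheaper by $50,022.96 − $47,839.68 = $2,183.28.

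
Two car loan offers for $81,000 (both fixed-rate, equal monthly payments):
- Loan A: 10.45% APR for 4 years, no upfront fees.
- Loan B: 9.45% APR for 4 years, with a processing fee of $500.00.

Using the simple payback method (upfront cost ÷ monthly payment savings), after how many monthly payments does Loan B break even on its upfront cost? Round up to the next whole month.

13 months

Loan A: at 10.45% the monthly rate is 0.0087083, so the payment is 81,000 × 0.0087083 / (1 − 1.0087083^−48) = $2,071.92.
Loan B: monthly rate = 9.45%/12 = 0.0078750; payment = 81,000 × 0.0078750 / (1 − (1+0.0078750)^−48) = $2,033.04.
Monthly savings = $2,071.92 − $2,033.04 = $38.88.
Break-even = $500.00 / $38.88 = 12.86 → 13 months.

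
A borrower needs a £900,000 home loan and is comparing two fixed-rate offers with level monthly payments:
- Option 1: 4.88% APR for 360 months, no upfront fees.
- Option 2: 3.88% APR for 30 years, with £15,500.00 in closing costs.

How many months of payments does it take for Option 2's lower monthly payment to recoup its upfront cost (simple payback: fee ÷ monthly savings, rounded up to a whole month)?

30 months

Option 1: monthly rate = 4.88%/12 = 0.0040667; payment = 900,000 × 0.0040667 / (1 − (1+0.0040667)^−360) = £4,765.61.
Option 2: at 3.88% the monthly rate is 0.0032333, so the payment is 900,000 × 0.0032333 / (1 − 1.0032333^−360) = £4,234.71.
Monthly savings = £4,765.61 − £4,234.71 = £530.90.
Break-even = £15,500.00 / £530.90 = 29.20 → 30 months.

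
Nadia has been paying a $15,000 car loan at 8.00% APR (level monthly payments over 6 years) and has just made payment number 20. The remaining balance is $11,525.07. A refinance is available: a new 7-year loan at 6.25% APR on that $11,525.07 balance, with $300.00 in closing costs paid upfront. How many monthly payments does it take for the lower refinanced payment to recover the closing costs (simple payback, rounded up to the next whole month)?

Current payment = 15,000 × 8%/12 / (1 − (1+0.0066667)^−72) = $263.00.
Refinanced payment = 11,525.07 × 0.0052083 / (1 − (1+0.0052083)^−84) = $169.75.
Monthly savings = $263.00 − $169.75 = $93.25.
Break-even = $300.00 / $93.25 = 3.22 → 4 months.

4 months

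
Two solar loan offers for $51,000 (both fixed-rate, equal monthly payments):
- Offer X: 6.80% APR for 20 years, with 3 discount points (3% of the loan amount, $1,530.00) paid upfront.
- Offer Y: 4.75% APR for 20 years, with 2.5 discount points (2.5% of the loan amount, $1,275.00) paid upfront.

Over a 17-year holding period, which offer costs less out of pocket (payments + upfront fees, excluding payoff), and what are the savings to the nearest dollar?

Offer X: at 6.80% the monthly rate is 0.0056667, so the payment is 51,000 × 0.0056667 / (1 − 1.0056667^−240) = $389.30.
Offer Y: monthly rate = 4.75%/12 = 0.0039583; payment = 51,000 × 0.0039583 / (1 − (1+0.0039583)^−240) = $329.57.
Over 204 months: Offer X costs 204 × $389.30 + $1,530.00 = $80,947.20; Offer Y costs 204 × $329.57 + $1,275.00 = $68,507.28.
Offer Y is cheaper by $80,947.20 − $68,507.28 = $12,439.92.

Offer Y by $12,440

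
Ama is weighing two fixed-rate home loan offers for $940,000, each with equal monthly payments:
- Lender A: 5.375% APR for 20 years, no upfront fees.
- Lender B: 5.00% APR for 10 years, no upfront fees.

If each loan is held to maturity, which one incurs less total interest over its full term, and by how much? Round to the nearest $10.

Lender A: at 5.375% the monthly rate is 0.0044792, so the payment is 940,000 × 0.0044792 / (1 − 1.0044792^−240) = $6,399.96.
Total interest on Lender A = 240 × $6,399.96 − $940,000 = $595,990.40.
Lender B: monthly rate = 5%/12 = 0.0041667; payment = 940,000 × 0.0041667 / (1 − (1+0.0041667)^−120) = $9,970.16.
Total interest on Lender B = 120 × $9,970.16 − $940,000 = $256,419.20.
Lender B is lower by $339,571.20.

Lender B by $339,570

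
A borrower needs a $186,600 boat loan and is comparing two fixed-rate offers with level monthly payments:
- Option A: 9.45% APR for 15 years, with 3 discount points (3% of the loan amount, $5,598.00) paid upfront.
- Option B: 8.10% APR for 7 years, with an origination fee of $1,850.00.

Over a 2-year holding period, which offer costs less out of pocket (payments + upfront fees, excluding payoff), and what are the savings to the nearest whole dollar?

Option A by $19,647

Option A: at 9.45% the monthly rate is 0.0078750, so the payment is 186,600 × 0.0078750 / (1 − 1.0078750^−180) = $1,942.90.
Option B: at 8.10% the monthly rate is 0.0067500, so the payment is 186,600 × 0.0067500 / (1 − 1.0067500^−84) = $2,917.69.
Over 24 months: Option A costs 24 × $1,942.90 + $5,598.00 = $52,227.60; Option B costs 24 × $2,917.69 + $1,850.00 = $71,874.56.
Option A is cheaper by $71,874.56 − $52,227.60 = $19,646.96.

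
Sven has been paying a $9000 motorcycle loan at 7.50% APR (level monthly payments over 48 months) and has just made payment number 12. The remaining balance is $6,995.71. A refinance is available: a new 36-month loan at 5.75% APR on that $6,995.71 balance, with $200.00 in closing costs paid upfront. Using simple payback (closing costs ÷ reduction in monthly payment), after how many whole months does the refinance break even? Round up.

36 months

Current payment = 9,000 × 7.5%/12 / (1 − (1+0.0062500)^−48) = $217.61.
Refinanced payment = 6,995.71 × 0.0047917 / (1 − (1+0.0047917)^−36) = $212.03.
Monthly savings = $217.61 − $212.03 = $5.58.
Break-even = $200.00 / $5.58 = 35.84 → 36 months.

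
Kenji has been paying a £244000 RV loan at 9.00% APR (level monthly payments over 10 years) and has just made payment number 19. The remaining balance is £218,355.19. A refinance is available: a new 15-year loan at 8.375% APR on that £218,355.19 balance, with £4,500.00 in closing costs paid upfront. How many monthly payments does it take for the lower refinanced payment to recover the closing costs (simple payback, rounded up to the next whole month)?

5 months

Current payment = 244,000 × 9%/12 / (1 − (1+0.0075000)^−120) = £3,090.89.
Refinanced payment = 218,355.19 × 0.0069792 / (1 − (1+0.0069792)^−180) = £2,134.26.
Monthly savings = £3,090.89 − £2,134.26 = £956.63.
Break-even = £4,500.00 / £956.63 = 4.70 → 5 months.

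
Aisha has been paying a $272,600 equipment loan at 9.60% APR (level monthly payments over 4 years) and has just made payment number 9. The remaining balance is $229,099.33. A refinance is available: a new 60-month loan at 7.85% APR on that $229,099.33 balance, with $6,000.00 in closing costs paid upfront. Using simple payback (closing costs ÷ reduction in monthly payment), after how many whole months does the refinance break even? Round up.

3 months

Current payment = 272,600 × 9.6%/12 / (1 − (1+0.0080000)^−48) = $6,861.59.
Refinanced payment = 229,099.33 × 0.0065417 / (1 − (1+0.0065417)^−60) = $4,628.88.
Monthly savings = $6,861.59 − $4,628.88 = $2,232.71.
Break-even = $6,000.00 / $2,232.71 = 2.69 → 3 months.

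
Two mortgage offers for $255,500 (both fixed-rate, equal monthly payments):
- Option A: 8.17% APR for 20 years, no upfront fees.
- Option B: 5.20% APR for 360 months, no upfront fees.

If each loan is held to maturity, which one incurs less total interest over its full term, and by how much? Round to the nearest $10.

Option B by $14,340

Option A: at 8.17% the monthly rate is 0.0068083, so the payment is 255,500 × 0.0068083 / (1 − 1.0068083^−240) = $2,164.22.
Total interest on Option A = 240 × $2,164.22 − $255,500 = $263,912.80.
Option B: at 5.20% the monthly rate is 0.0043333, so the payment is 255,500 × 0.0043333 / (1 − 1.0043333^−360) = $1,402.98.
Total interest on Option B = 360 × $1,402.98 − $255,500 = $249,572.80.
Option B is lower by $14,340.00.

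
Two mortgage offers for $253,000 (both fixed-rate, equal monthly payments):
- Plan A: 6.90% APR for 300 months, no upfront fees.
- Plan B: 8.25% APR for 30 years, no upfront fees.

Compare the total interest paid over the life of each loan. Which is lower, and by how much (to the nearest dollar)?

Plan A: monthly rate = 6.9%/12 = 0.0057500; payment = 253,000 × 0.0057500 / (1 − (1+0.0057500)^−300) = $1,772.04.
Total interest on Plan A = 300 × $1,772.04 − $253,000 = $278,612.00.
Plan B: at 8.25% the monthly rate is 0.0068750, so the payment is 253,000 × 0.0068750 / (1 − 1.0068750^−360) = $1,900.70.
Total interest on Plan B = 360 × $1,900.70 − $253,000 = $431,252.00.
Plan A is lower by $152,640.00.

Plan A by $152,640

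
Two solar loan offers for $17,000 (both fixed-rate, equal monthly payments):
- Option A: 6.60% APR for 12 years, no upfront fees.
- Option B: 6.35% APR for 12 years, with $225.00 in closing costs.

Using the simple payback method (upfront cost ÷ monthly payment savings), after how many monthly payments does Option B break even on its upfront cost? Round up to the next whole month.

101 months

Option A: at 6.60% the monthly rate is 0.0055000, so the payment is 17,000 × 0.0055000 / (1 − 1.0055000^−144) = $171.22.
Option B: at 6.35% the monthly rate is 0.0052917, so the payment is 17,000 × 0.0052917 / (1 − 1.0052917^−144) = $168.99.
Monthly savings = $171.22 − $168.99 = $2.23.
Break-even = $225.00 / $2.23 = 100.90 → 101 months.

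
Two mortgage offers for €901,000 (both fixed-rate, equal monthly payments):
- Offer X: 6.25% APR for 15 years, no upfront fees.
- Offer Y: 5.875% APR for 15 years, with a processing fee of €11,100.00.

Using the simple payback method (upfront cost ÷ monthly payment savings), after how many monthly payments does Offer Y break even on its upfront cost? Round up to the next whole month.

Offer X: at 6.25% the monthly rate is 0.0052083, so the payment is 901,000 × 0.0052083 / (1 − 1.0052083^−180) = €7,725.38.
Offer Y: monthly rate = 5.875%/12 = 0.0048958; payment = 901,000 × 0.0048958 / (1 − (1+0.0048958)^−180) = €7,542.44.
Monthly savings = €7,725.38 − €7,542.44 = €182.94.
Break-even = €11,100.00 / €182.94 = 60.68 → 61 months.

61 months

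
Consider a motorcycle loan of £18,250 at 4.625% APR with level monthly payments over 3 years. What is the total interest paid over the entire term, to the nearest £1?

£1,330

At 4.625% the monthly rate is 0.0038542, so the payment is 18,250 × 0.0038542 / (1 − 1.0038542^−36) = £543.90.
Total paid = 36 × £543.90 = £19,580.40; interest = £19,580.40 − £18,250 = £1,330.40.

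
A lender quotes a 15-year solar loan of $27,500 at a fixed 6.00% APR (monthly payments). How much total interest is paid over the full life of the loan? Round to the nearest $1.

$14,271

At 6.00% the monthly rate is 0.0050000, so the payment is 27,500 × 0.0050000 / (1 − 1.0050000^−180) = $232.06.
Total paid = 180 × $232.06 = $41,770.80; interest = $41,770.80 − $27,500 = $14,270.80.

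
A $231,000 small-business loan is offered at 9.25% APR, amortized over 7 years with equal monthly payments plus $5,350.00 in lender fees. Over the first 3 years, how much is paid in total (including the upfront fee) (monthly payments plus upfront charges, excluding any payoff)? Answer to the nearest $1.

$140,204

At 9.25% the monthly rate is 0.0077083, so the payment is 231,000 × 0.0077083 / (1 − 1.0077083^−84) = $3,745.95.
Total outlay = 36 × $3,745.95 + $5,350.00 = $140,204.20.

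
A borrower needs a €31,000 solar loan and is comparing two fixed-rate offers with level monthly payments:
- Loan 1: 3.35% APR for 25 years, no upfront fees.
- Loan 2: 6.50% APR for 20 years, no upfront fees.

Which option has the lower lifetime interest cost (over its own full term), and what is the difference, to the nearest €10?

Loan 1 by €9,660

Loan 1: monthly rate = 3.35%/12 = 0.0027917; payment = 31,000 × 0.0027917 / (1 − (1+0.0027917)^−300) = €152.71.
Total interest on Loan 1 = 300 × €152.71 − €31,000 = €14,813.00.
Loan 2: at 6.50% the monthly rate is 0.0054167, so the payment is 31,000 × 0.0054167 / (1 − 1.0054167^−240) = €231.13.
Total interest on Loan 2 = 240 × €231.13 − €31,000 = €24,471.20.
Loan 1 is lower by €9,658.20.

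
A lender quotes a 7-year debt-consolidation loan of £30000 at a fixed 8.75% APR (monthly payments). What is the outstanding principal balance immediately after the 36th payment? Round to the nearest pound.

With monthly rate i = 8.75%/12 = 0.0072917, the balance after k of n payments is P · [(1+i)^n − (1+i)^k] / [(1+i)^n − 1].
(1+0.0072917)^84 = 1.84094260 and (1+0.0072917)^36 = 1.29893876, so the balance is 30,000 × (1.84094260 − 1.29893876) / (1.84094260 − 1) = £19,335.58.

£19,336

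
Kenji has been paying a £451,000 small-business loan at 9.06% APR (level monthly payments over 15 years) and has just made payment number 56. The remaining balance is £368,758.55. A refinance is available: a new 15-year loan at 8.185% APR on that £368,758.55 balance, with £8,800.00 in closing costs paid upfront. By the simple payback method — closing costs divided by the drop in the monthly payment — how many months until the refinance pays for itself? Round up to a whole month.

9 months

Current payment = 451,000 × 9.06%/12 / (1 − (1+0.0075500)^−180) = £4,590.45.
Refinanced payment = 368,758.55 × 0.0068208 / (1 − (1+0.0068208)^−180) = £3,563.55.
Monthly savings = £4,590.45 − £3,563.55 = £1,026.90.
Break-even = £8,800.00 / £1,026.90 = 8.57 → 9 months.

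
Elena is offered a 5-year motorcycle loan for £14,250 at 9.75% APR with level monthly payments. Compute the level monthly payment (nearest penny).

At 9.75% the monthly rate is 0.0081250, so the payment is 14,250 × 0.0081250 / (1 − 1.0081250^−60) = £301.02.

£301.02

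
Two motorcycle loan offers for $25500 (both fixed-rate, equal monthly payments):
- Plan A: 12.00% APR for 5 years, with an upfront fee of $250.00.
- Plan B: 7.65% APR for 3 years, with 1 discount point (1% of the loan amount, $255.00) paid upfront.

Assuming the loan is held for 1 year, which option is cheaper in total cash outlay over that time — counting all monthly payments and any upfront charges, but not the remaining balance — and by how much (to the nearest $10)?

Plan A by $2,740

Plan A: monthly rate = 12%/12 = 0.0100000; payment = 25,500 × 0.0100000 / (1 − (1+0.0100000)^−60) = $567.23.
Plan B: monthly rate = 7.65%/12 = 0.0063750; payment = 25,500 × 0.0063750 / (1 − (1+0.0063750)^−36) = $794.97.
Over 12 months: Plan A costs 12 × $567.23 + $250.00 = $7,056.76; Plan B costs 12 × $794.97 + $255.00 = $9,794.64.
Plan A is cheaper by $9,794.64 − $7,056.76 = $2,737.88.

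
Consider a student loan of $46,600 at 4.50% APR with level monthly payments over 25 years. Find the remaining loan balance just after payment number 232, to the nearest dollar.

$15,521

With monthly rate i = 4.5%/12 = 0.0037500, the balance after k of n payments is P · [(1+i)^n − (1+i)^k] / [(1+i)^n − 1].
(1+0.0037500)^300 = 3.07374253 and (1+0.0037500)^232 = 2.38303007, so the balance is 46,600 × (3.07374253 − 2.38303007) / (3.07374253 − 1) = $15,521.31.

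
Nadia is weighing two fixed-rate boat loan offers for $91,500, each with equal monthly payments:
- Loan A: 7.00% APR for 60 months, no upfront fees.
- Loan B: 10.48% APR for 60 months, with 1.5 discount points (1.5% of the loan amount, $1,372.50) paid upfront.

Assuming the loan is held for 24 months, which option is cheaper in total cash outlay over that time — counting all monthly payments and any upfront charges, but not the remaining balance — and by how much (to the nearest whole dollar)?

Loan A by $5,068

Loan A: monthly rate = 7%/12 = 0.0058333; payment = 91,500 × 0.0058333 / (1 − (1+0.0058333)^−60) = $1,811.81.
Loan B: monthly rate = 10.48%/12 = 0.0087333; payment = 91,500 × 0.0087333 / (1 − (1+0.0087333)^−60) = $1,965.79.
Over 24 months: Loan A costs 24 × $1,811.81 = $43,483.44; Loan B costs 24 × $1,965.79 + $1,372.50 = $48,551.46.
Loan A is cheaper by $48,551.46 − $43,483.44 = $5,068.02.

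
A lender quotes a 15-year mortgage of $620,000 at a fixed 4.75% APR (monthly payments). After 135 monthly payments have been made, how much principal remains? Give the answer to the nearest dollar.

$198,427

With monthly rate i = 4.75%/12 = 0.0039583, the balance after k of n payments is P · [(1+i)^n − (1+i)^k] / [(1+i)^n − 1].
(1+0.0039583)^180 = 2.03621675 and (1+0.0039583)^135 = 1.70458242, so the balance is 620,000 × (2.03621675 − 1.70458242) / (2.03621675 − 1) = $198,426.91.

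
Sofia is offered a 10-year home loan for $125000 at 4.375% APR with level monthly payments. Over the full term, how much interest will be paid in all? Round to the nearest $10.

Monthly rate = 4.375%/12 = 0.0036458; payment = 125,000 × 0.0036458 / (1 − (1+0.0036458)^−120) = $1,287.96.
Total paid = 120 × $1,287.96 = $154,555.20; interest = $154,555.20 − $125,000 = $29,555.20.

$29,560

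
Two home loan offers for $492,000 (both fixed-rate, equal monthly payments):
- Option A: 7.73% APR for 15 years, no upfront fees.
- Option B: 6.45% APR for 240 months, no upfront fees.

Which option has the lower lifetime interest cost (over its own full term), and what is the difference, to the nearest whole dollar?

Option A: at 7.73% the monthly rate is 0.0064417, so the payment is 492,000 × 0.0064417 / (1 − 1.0064417^−180) = $4,625.44.
Total interest on Option A = 180 × $4,625.44 − $492,000 = $340,579.20.
Option B: at 6.45% the monthly rate is 0.0053750, so the payment is 492,000 × 0.0053750 / (1 − 1.0053750^−240) = $3,653.75.
Total interest on Option B = 240 × $3,653.75 − $492,000 = $384,900.00.
Option A is lower by $44,320.80.

Option A by $44,321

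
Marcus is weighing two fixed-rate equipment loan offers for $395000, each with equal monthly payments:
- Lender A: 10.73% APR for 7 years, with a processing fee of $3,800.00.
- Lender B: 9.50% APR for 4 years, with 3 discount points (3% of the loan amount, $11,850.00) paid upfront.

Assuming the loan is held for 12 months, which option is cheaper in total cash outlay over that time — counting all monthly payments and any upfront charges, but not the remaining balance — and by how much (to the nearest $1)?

Lender A by $46,645

Lender A: monthly rate = 10.73%/12 = 0.0089417; payment = 395,000 × 0.0089417 / (1 − (1+0.0089417)^−84) = $6,707.42.
Lender B: at 9.50% the monthly rate is 0.0079167, so the payment is 395,000 × 0.0079167 / (1 − 1.0079167^−48) = $9,923.64.
Over 12 months: Lender A costs 12 × $6,707.42 + $3,800.00 = $84,289.04; Lender B costs 12 × $9,923.64 + $11,850.00 = $130,933.68.
Lender A is cheaper by $130,933.68 − $84,289.04 = $46,644.64.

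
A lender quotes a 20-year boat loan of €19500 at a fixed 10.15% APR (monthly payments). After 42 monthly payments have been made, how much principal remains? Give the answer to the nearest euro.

With monthly rate i = 10.15%/12 = 0.0084583, the balance after k of n payments is P · [(1+i)^n − (1+i)^k] / [(1+i)^n − 1].
(1+0.0084583)^240 = 7.54936080 and (1+0.0084583)^42 = 1.42440760, so the balance is 19,500 × (7.54936080 − 1.42440760) / (7.54936080 − 1) = €18,236.37.

€18,236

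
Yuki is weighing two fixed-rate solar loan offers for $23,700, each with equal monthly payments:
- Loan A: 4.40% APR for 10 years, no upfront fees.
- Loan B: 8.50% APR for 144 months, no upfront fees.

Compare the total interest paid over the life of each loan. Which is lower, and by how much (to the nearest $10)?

Loan A: at 4.40% the monthly rate is 0.0036667, so the payment is 23,700 × 0.0036667 / (1 − 1.0036667^−120) = $244.48.
Total interest on Loan A = 120 × $244.48 − $23,700 = $5,637.60.
Loan B: at 8.50% the monthly rate is 0.0070833, so the payment is 23,700 × 0.0070833 / (1 − 1.0070833^−144) = $263.08.
Total interest on Loan B = 144 × $263.08 − $23,700 = $14,183.52.
Loan A is lower by $8,545.92.

Loan A by $8,550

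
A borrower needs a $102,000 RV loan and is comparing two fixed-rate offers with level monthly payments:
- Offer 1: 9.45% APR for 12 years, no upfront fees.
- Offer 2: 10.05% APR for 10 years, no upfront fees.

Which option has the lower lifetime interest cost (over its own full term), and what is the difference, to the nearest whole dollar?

Offer 1: monthly rate = 9.45%/12 = 0.0078750; payment = 102,000 × 0.0078750 / (1 − (1+0.0078750)^−144) = $1,186.79.
Total interest on Offer 1 = 144 × $1,186.79 − $102,000 = $68,897.76.
Offer 2: at 10.05% the monthly rate is 0.0083750, so the payment is 102,000 × 0.0083750 / (1 − 1.0083750^−120) = $1,350.76.
Total interest on Offer 2 = 120 × $1,350.76 − $102,000 = $60,091.20.
Offer 2 is lower by $8,806.56.

Offer 2 by $8,807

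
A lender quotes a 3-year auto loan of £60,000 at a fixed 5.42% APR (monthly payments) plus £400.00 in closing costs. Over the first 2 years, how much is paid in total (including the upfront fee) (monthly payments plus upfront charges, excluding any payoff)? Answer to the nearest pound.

£43,830

At 5.42% the monthly rate is 0.0045167, so the payment is 60,000 × 0.0045167 / (1 − 1.0045167^−36) = £1,809.59.
Total outlay = 24 × £1,809.59 + £400.00 = £43,830.16.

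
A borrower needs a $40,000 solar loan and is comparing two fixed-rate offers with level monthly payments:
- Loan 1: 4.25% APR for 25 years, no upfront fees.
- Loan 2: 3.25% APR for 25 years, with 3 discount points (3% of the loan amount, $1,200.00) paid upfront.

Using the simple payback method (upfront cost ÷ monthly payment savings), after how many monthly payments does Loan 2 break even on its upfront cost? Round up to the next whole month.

Loan 1: at 4.25% the monthly rate is 0.0035417, so the payment is 40,000 × 0.0035417 / (1 − 1.0035417^−300) = $216.70.
Loan 2: at 3.25% the monthly rate is 0.0027083, so the payment is 40,000 × 0.0027083 / (1 − 1.0027083^−300) = $194.93.
Monthly savings = $216.70 − $194.93 = $21.77.
Break-even = $1,200.00 / $21.77 = 55.12 → 56 months.

56 months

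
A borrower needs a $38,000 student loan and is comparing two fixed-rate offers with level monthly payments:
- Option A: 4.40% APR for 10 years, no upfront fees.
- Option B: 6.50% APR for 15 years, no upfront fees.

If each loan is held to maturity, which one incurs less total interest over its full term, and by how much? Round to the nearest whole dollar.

Option A by $12,544

Option A: monthly rate = 4.4%/12 = 0.0036667; payment = 38,000 × 0.0036667 / (1 − (1+0.0036667)^−120) = $392.00.
Total interest on Option A = 120 × $392.00 − $38,000 = $9,040.00.
Option B: monthly rate = 6.5%/12 = 0.0054167; payment = 38,000 × 0.0054167 / (1 − (1+0.0054167)^−180) = $331.02.
Total interest on Option B = 180 × $331.02 − $38,000 = $21,583.60.
Option A is lower by $12,543.60.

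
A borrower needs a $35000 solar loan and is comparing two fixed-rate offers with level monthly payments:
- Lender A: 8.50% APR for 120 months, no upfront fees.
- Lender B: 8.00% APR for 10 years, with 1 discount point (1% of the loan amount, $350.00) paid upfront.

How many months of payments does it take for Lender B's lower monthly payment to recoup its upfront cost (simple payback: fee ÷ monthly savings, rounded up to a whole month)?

38 months

Lender A: monthly rate = 8.5%/12 = 0.0070833; payment = 35,000 × 0.0070833 / (1 − (1+0.0070833)^−120) = $433.95.
Lender B: at 8.00% the monthly rate is 0.0066667, so the payment is 35,000 × 0.0066667 / (1 − 1.0066667^−120) = $424.65.
Monthly savings = $433.95 − $424.65 = $9.30.
Break-even = $350.00 / $9.30 = 37.63 → 38 months.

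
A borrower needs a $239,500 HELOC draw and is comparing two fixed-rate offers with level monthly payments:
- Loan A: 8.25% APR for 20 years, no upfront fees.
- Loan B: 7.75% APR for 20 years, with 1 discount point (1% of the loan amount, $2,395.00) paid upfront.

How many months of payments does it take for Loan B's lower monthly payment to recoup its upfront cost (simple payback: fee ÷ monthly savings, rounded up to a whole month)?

33 months

Loan A: at 8.25% the monthly rate is 0.0068750, so the payment is 239,500 × 0.0068750 / (1 − 1.0068750^−240) = $2,040.70.
Loan B: at 7.75% the monthly rate is 0.0064583, so the payment is 239,500 × 0.0064583 / (1 − 1.0064583^−240) = $1,966.17.
Monthly savings = $2,040.70 − $1,966.17 = $74.53.
Break-even = $2,395.00 / $74.53 = 32.13 → 33 months.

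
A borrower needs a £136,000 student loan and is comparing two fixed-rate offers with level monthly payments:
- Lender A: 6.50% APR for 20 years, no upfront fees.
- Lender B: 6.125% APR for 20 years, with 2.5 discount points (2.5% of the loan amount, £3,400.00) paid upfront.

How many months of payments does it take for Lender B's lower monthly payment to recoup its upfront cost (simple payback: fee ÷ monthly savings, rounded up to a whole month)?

115 months

Lender A: monthly rate = 6.5%/12 = 0.0054167; payment = 136,000 × 0.0054167 / (1 − (1+0.0054167)^−240) = £1,013.98.
Lender B: at 6.125% the monthly rate is 0.0051042, so the payment is 136,000 × 0.0051042 / (1 − 1.0051042^−240) = £984.18.
Monthly savings = £1,013.98 − £984.18 = £29.80.
Break-even = £3,400.00 / £29.80 = 114.09 → 115 months.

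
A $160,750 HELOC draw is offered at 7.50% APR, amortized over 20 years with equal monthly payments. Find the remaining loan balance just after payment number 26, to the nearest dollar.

$152,582

With monthly rate i = 7.5%/12 = 0.0062500, the balance after k of n payments is P · [(1+i)^n − (1+i)^k] / [(1+i)^n − 1].
(1+0.0062500)^240 = 4.46081703 and (1+0.0062500)^26 = 1.17585353, so the balance is 160,750 × (4.46081703 − 1.17585353) / (4.46081703 − 1) = $152,581.86.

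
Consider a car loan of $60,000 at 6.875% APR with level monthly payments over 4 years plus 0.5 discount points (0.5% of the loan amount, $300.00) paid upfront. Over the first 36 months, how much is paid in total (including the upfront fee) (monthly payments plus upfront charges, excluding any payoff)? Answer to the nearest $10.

$51,900

Monthly rate = 6.875%/12 = 0.0057292; payment = 60,000 × 0.0057292 / (1 − (1+0.0057292)^−48) = $1,433.30.
Total outlay = 36 × $1,433.30 + $300.00 = $51,898.80.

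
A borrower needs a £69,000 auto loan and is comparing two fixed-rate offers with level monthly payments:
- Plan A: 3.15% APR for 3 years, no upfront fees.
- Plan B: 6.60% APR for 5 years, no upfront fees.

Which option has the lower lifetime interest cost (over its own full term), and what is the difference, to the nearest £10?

Plan A by £8,800

Plan A: at 3.15% the monthly rate is 0.0026250, so the payment is 69,000 × 0.0026250 / (1 − 1.0026250^−36) = £2,011.17.
Total interest on Plan A = 36 × £2,011.17 − £69,000 = £3,402.12.
Plan B: at 6.60% the monthly rate is 0.0055000, so the payment is 69,000 × 0.0055000 / (1 − 1.0055000^−60) = £1,353.30.
Total interest on Plan B = 60 × £1,353.30 − £69,000 = £12,198.00.
Plan A is lower by £8,795.88.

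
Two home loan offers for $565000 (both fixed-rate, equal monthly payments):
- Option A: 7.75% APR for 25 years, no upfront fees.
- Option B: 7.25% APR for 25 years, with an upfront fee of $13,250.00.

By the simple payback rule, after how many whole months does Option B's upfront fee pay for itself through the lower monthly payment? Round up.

73 months

Option A: at 7.75% the monthly rate is 0.0064583, so the payment is 565,000 × 0.0064583 / (1 − 1.0064583^−300) = $4,267.61.
Option B: at 7.25% the monthly rate is 0.0060417, so the payment is 565,000 × 0.0060417 / (1 − 1.0060417^−300) = $4,083.86.
Monthly savings = $4,267.61 − $4,083.86 = $183.75.
Break-even = $13,250.00 / $183.75 = 72.11 → 73 months.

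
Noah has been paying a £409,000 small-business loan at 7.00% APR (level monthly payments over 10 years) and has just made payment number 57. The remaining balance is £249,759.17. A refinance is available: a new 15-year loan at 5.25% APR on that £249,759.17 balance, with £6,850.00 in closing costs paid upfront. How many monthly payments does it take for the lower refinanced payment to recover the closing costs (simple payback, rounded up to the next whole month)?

Current payment = 409,000 × 7%/12 / (1 − (1+0.0058333)^−120) = £4,748.84.
Refinanced payment = 249,759.17 × 0.0043750 / (1 − (1+0.0043750)^−180) = £2,007.76.
Monthly savings = £4,748.84 − £2,007.76 = £2,741.08.
Break-even = £6,850.00 / £2,741.08 = 2.50 → 3 months.

3 months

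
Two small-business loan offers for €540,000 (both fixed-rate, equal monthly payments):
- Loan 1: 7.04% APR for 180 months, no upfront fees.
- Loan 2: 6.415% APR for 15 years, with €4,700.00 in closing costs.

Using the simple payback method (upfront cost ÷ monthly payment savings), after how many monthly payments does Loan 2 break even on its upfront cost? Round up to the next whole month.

26 months

Loan 1: monthly rate = 7.04%/12 = 0.0058667; payment = 540,000 × 0.0058667 / (1 − (1+0.0058667)^−180) = €4,865.76.
Loan 2: monthly rate = 6.415%/12 = 0.0053458; payment = 540,000 × 0.0053458 / (1 − (1+0.0053458)^−180) = €4,678.78.
Monthly savings = €4,865.76 − €4,678.78 = €186.98.
Break-even = €4,700.00 / €186.98 = 25.14 → 26 months.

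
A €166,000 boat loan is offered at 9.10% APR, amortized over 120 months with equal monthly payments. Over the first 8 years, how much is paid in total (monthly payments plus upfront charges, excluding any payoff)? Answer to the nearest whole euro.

€202,734

At 9.10% the monthly rate is 0.0075833, so the payment is 166,000 × 0.0075833 / (1 − 1.0075833^−120) = €2,111.81.
Total outlay = 96 × €2,111.81 = €202,733.76.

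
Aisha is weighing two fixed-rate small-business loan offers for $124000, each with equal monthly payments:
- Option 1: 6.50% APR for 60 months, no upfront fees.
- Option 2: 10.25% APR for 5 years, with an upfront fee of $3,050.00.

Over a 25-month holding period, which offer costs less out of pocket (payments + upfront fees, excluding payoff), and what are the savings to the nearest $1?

Option 1 by $8,643

Option 1: monthly rate = 6.5%/12 = 0.0054167; payment = 124,000 × 0.0054167 / (1 − (1+0.0054167)^−60) = $2,426.20.
Option 2: monthly rate = 10.25%/12 = 0.0085417; payment = 124,000 × 0.0085417 / (1 − (1+0.0085417)^−60) = $2,649.91.
Over 25 months: Option 1 costs 25 × $2,426.20 = $60,655.00; Option 2 costs 25 × $2,649.91 + $3,050.00 = $69,297.75.
Option 1 is cheaper by $69,297.75 − $60,655.00 = $8,642.75.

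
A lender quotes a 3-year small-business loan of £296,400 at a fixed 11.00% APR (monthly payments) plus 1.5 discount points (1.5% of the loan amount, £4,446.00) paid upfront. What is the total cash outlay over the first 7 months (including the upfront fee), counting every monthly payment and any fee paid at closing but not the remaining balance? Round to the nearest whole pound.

Monthly rate = 11%/12 = 0.0091667; payment = 296,400 × 0.0091667 / (1 − (1+0.0091667)^−36) = £9,703.76.
Total outlay = 7 × £9,703.76 + £4,446.00 = £72,372.32.

£72,372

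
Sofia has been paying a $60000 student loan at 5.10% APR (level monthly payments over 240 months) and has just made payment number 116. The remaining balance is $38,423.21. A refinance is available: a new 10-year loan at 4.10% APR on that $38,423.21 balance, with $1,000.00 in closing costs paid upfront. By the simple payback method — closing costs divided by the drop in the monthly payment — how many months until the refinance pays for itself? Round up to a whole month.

Current payment = 60,000 × 5.1%/12 / (1 − (1+0.0042500)^−240) = $399.30.
Refinanced payment = 38,423.21 × 0.0034167 / (1 − (1+0.0034167)^−120) = $390.85.
Monthly savings = $399.30 − $390.85 = $8.45.
Break-even = $1,000.00 / $8.45 = 118.34 → 119 months.

119 months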